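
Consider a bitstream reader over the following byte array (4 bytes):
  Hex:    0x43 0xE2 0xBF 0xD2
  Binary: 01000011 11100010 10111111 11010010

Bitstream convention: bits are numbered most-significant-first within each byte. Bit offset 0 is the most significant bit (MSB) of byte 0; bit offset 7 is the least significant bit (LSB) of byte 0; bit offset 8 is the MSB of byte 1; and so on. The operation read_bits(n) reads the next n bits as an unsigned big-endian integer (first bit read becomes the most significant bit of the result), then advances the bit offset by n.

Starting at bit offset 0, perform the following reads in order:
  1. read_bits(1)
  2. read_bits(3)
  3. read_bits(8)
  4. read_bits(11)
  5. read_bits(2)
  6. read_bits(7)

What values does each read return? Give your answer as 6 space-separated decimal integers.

Answer: 0 4 62 351 3 82

Derivation:
Read 1: bits[0:1] width=1 -> value=0 (bin 0); offset now 1 = byte 0 bit 1; 31 bits remain
Read 2: bits[1:4] width=3 -> value=4 (bin 100); offset now 4 = byte 0 bit 4; 28 bits remain
Read 3: bits[4:12] width=8 -> value=62 (bin 00111110); offset now 12 = byte 1 bit 4; 20 bits remain
Read 4: bits[12:23] width=11 -> value=351 (bin 00101011111); offset now 23 = byte 2 bit 7; 9 bits remain
Read 5: bits[23:25] width=2 -> value=3 (bin 11); offset now 25 = byte 3 bit 1; 7 bits remain
Read 6: bits[25:32] width=7 -> value=82 (bin 1010010); offset now 32 = byte 4 bit 0; 0 bits remain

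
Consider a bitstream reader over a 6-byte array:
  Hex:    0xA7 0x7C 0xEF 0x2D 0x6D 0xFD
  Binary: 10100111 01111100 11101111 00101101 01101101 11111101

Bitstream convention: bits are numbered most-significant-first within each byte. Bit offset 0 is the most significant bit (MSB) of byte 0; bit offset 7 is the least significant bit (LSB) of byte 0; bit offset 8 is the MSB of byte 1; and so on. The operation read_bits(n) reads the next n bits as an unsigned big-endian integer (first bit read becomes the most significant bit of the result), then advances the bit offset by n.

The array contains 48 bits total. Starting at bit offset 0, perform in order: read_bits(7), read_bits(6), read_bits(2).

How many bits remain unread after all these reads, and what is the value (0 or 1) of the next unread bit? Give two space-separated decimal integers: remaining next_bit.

Read 1: bits[0:7] width=7 -> value=83 (bin 1010011); offset now 7 = byte 0 bit 7; 41 bits remain
Read 2: bits[7:13] width=6 -> value=47 (bin 101111); offset now 13 = byte 1 bit 5; 35 bits remain
Read 3: bits[13:15] width=2 -> value=2 (bin 10); offset now 15 = byte 1 bit 7; 33 bits remain

Answer: 33 0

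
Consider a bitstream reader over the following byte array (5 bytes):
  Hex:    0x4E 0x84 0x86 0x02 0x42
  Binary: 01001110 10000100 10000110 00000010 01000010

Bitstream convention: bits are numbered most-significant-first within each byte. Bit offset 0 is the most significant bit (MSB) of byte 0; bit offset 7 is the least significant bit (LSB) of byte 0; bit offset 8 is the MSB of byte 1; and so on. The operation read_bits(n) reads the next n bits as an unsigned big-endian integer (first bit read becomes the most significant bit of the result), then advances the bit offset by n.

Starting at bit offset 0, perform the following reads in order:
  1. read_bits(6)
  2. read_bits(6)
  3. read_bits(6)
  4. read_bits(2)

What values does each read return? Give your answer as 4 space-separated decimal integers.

Read 1: bits[0:6] width=6 -> value=19 (bin 010011); offset now 6 = byte 0 bit 6; 34 bits remain
Read 2: bits[6:12] width=6 -> value=40 (bin 101000); offset now 12 = byte 1 bit 4; 28 bits remain
Read 3: bits[12:18] width=6 -> value=18 (bin 010010); offset now 18 = byte 2 bit 2; 22 bits remain
Read 4: bits[18:20] width=2 -> value=0 (bin 00); offset now 20 = byte 2 bit 4; 20 bits remain

Answer: 19 40 18 0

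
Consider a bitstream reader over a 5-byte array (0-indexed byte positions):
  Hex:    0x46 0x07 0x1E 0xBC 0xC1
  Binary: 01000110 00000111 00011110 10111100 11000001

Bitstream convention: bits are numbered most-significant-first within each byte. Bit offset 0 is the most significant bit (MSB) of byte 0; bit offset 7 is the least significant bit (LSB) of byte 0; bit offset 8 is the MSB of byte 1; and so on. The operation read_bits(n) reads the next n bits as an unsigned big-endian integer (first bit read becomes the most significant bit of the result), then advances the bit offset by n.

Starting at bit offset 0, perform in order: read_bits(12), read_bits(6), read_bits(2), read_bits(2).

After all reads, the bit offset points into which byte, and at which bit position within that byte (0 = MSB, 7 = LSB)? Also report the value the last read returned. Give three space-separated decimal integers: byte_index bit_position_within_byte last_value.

Read 1: bits[0:12] width=12 -> value=1120 (bin 010001100000); offset now 12 = byte 1 bit 4; 28 bits remain
Read 2: bits[12:18] width=6 -> value=28 (bin 011100); offset now 18 = byte 2 bit 2; 22 bits remain
Read 3: bits[18:20] width=2 -> value=1 (bin 01); offset now 20 = byte 2 bit 4; 20 bits remain
Read 4: bits[20:22] width=2 -> value=3 (bin 11); offset now 22 = byte 2 bit 6; 18 bits remain

Answer: 2 6 3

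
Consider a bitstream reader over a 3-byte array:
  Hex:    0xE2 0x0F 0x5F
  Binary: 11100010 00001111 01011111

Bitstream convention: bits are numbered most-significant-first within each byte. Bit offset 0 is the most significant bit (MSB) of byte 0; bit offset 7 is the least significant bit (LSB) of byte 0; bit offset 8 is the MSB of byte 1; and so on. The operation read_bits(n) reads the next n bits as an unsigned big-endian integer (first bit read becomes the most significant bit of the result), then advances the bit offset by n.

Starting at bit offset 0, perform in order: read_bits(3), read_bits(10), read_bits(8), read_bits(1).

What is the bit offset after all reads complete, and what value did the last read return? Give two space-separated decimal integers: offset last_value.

Read 1: bits[0:3] width=3 -> value=7 (bin 111); offset now 3 = byte 0 bit 3; 21 bits remain
Read 2: bits[3:13] width=10 -> value=65 (bin 0001000001); offset now 13 = byte 1 bit 5; 11 bits remain
Read 3: bits[13:21] width=8 -> value=235 (bin 11101011); offset now 21 = byte 2 bit 5; 3 bits remain
Read 4: bits[21:22] width=1 -> value=1 (bin 1); offset now 22 = byte 2 bit 6; 2 bits remain

Answer: 22 1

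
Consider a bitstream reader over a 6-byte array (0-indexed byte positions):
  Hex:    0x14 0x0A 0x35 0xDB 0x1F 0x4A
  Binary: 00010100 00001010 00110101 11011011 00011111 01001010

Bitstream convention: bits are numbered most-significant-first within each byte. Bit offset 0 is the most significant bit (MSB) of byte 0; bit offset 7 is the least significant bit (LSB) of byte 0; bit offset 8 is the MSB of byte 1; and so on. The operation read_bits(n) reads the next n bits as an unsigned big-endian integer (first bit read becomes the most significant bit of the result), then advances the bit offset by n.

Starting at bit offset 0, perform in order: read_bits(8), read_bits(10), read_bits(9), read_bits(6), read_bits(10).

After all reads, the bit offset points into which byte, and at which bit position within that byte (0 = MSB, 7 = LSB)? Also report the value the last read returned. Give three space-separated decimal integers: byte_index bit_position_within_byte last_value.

Read 1: bits[0:8] width=8 -> value=20 (bin 00010100); offset now 8 = byte 1 bit 0; 40 bits remain
Read 2: bits[8:18] width=10 -> value=40 (bin 0000101000); offset now 18 = byte 2 bit 2; 30 bits remain
Read 3: bits[18:27] width=9 -> value=430 (bin 110101110); offset now 27 = byte 3 bit 3; 21 bits remain
Read 4: bits[27:33] width=6 -> value=54 (bin 110110); offset now 33 = byte 4 bit 1; 15 bits remain
Read 5: bits[33:43] width=10 -> value=250 (bin 0011111010); offset now 43 = byte 5 bit 3; 5 bits remain

Answer: 5 3 250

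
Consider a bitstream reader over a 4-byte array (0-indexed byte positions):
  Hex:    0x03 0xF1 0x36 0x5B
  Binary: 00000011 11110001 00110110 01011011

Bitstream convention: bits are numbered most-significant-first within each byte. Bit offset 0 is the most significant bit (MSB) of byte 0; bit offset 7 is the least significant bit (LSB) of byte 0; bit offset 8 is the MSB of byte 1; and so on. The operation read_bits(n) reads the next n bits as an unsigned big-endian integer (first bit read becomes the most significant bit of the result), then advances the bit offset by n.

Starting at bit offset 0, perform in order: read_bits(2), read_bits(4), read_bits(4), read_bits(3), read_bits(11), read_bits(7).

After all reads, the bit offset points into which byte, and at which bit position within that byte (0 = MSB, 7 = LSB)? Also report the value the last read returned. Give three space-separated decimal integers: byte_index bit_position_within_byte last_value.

Answer: 3 7 45

Derivation:
Read 1: bits[0:2] width=2 -> value=0 (bin 00); offset now 2 = byte 0 bit 2; 30 bits remain
Read 2: bits[2:6] width=4 -> value=0 (bin 0000); offset now 6 = byte 0 bit 6; 26 bits remain
Read 3: bits[6:10] width=4 -> value=15 (bin 1111); offset now 10 = byte 1 bit 2; 22 bits remain
Read 4: bits[10:13] width=3 -> value=6 (bin 110); offset now 13 = byte 1 bit 5; 19 bits remain
Read 5: bits[13:24] width=11 -> value=310 (bin 00100110110); offset now 24 = byte 3 bit 0; 8 bits remain
Read 6: bits[24:31] width=7 -> value=45 (bin 0101101); offset now 31 = byte 3 bit 7; 1 bits remain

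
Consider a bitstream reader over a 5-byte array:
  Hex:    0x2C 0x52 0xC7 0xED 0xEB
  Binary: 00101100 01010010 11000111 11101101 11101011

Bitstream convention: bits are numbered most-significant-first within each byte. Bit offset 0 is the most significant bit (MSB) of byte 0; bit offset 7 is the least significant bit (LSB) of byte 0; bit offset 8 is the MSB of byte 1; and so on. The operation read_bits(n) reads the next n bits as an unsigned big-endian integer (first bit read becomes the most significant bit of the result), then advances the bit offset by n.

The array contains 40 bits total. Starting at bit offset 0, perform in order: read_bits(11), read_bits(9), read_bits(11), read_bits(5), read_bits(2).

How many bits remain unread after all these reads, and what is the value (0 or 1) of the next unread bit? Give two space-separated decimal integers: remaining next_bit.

Read 1: bits[0:11] width=11 -> value=354 (bin 00101100010); offset now 11 = byte 1 bit 3; 29 bits remain
Read 2: bits[11:20] width=9 -> value=300 (bin 100101100); offset now 20 = byte 2 bit 4; 20 bits remain
Read 3: bits[20:31] width=11 -> value=1014 (bin 01111110110); offset now 31 = byte 3 bit 7; 9 bits remain
Read 4: bits[31:36] width=5 -> value=30 (bin 11110); offset now 36 = byte 4 bit 4; 4 bits remain
Read 5: bits[36:38] width=2 -> value=2 (bin 10); offset now 38 = byte 4 bit 6; 2 bits remain

Answer: 2 1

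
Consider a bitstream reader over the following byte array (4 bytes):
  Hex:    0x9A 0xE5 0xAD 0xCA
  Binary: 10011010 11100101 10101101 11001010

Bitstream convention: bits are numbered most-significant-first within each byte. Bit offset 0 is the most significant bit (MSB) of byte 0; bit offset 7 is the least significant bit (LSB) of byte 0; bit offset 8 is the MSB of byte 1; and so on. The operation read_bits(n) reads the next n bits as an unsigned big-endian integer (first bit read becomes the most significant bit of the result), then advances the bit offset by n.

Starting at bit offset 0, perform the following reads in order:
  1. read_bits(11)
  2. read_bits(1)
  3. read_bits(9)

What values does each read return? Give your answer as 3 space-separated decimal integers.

Read 1: bits[0:11] width=11 -> value=1239 (bin 10011010111); offset now 11 = byte 1 bit 3; 21 bits remain
Read 2: bits[11:12] width=1 -> value=0 (bin 0); offset now 12 = byte 1 bit 4; 20 bits remain
Read 3: bits[12:21] width=9 -> value=181 (bin 010110101); offset now 21 = byte 2 bit 5; 11 bits remain

Answer: 1239 0 181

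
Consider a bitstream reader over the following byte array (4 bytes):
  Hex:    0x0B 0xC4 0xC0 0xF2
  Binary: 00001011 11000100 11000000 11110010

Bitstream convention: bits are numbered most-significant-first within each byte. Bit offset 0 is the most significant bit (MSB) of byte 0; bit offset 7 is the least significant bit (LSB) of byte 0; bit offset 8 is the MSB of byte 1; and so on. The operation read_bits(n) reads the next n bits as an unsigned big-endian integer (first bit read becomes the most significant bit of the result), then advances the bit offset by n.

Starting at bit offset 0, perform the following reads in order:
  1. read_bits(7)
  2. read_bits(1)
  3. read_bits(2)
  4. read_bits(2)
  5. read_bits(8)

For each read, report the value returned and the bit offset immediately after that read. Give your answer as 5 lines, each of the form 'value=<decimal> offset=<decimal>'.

Answer: value=5 offset=7
value=1 offset=8
value=3 offset=10
value=0 offset=12
value=76 offset=20

Derivation:
Read 1: bits[0:7] width=7 -> value=5 (bin 0000101); offset now 7 = byte 0 bit 7; 25 bits remain
Read 2: bits[7:8] width=1 -> value=1 (bin 1); offset now 8 = byte 1 bit 0; 24 bits remain
Read 3: bits[8:10] width=2 -> value=3 (bin 11); offset now 10 = byte 1 bit 2; 22 bits remain
Read 4: bits[10:12] width=2 -> value=0 (bin 00); offset now 12 = byte 1 bit 4; 20 bits remain
Read 5: bits[12:20] width=8 -> value=76 (bin 01001100); offset now 20 = byte 2 bit 4; 12 bits remain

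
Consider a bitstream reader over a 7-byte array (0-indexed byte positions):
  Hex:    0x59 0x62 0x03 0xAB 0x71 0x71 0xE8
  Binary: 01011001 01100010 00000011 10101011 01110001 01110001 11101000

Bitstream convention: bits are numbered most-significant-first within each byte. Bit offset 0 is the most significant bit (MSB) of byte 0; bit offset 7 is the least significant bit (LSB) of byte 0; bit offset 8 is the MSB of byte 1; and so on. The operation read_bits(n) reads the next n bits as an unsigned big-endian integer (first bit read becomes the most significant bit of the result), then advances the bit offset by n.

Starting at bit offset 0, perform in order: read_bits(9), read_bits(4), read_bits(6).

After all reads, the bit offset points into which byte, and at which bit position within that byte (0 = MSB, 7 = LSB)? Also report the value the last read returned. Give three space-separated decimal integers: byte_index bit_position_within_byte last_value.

Answer: 2 3 16

Derivation:
Read 1: bits[0:9] width=9 -> value=178 (bin 010110010); offset now 9 = byte 1 bit 1; 47 bits remain
Read 2: bits[9:13] width=4 -> value=12 (bin 1100); offset now 13 = byte 1 bit 5; 43 bits remain
Read 3: bits[13:19] width=6 -> value=16 (bin 010000); offset now 19 = byte 2 bit 3; 37 bits remain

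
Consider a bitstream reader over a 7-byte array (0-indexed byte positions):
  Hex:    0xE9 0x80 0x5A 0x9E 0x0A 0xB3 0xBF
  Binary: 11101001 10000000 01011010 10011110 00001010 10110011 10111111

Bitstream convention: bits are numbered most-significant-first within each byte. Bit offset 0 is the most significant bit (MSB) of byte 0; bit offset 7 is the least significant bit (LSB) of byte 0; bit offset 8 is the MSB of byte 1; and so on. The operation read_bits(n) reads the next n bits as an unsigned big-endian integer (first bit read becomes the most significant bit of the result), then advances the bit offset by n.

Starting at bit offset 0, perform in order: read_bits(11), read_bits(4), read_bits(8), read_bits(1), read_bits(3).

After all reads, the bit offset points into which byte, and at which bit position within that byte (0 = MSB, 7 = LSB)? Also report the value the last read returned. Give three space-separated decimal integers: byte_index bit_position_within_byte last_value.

Answer: 3 3 4

Derivation:
Read 1: bits[0:11] width=11 -> value=1868 (bin 11101001100); offset now 11 = byte 1 bit 3; 45 bits remain
Read 2: bits[11:15] width=4 -> value=0 (bin 0000); offset now 15 = byte 1 bit 7; 41 bits remain
Read 3: bits[15:23] width=8 -> value=45 (bin 00101101); offset now 23 = byte 2 bit 7; 33 bits remain
Read 4: bits[23:24] width=1 -> value=0 (bin 0); offset now 24 = byte 3 bit 0; 32 bits remain
Read 5: bits[24:27] width=3 -> value=4 (bin 100); offset now 27 = byte 3 bit 3; 29 bits remain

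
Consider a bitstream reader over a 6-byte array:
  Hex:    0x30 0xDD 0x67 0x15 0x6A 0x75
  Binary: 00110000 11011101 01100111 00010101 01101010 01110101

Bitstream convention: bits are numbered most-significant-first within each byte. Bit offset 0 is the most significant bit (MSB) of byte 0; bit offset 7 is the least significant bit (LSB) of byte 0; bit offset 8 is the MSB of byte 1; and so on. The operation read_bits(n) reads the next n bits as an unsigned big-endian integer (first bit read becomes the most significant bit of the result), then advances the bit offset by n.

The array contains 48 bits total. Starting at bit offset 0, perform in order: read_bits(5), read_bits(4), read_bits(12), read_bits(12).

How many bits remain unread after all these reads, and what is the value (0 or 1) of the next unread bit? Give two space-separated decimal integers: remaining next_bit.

Answer: 15 1

Derivation:
Read 1: bits[0:5] width=5 -> value=6 (bin 00110); offset now 5 = byte 0 bit 5; 43 bits remain
Read 2: bits[5:9] width=4 -> value=1 (bin 0001); offset now 9 = byte 1 bit 1; 39 bits remain
Read 3: bits[9:21] width=12 -> value=2988 (bin 101110101100); offset now 21 = byte 2 bit 5; 27 bits remain
Read 4: bits[21:33] width=12 -> value=3626 (bin 111000101010); offset now 33 = byte 4 bit 1; 15 bits remain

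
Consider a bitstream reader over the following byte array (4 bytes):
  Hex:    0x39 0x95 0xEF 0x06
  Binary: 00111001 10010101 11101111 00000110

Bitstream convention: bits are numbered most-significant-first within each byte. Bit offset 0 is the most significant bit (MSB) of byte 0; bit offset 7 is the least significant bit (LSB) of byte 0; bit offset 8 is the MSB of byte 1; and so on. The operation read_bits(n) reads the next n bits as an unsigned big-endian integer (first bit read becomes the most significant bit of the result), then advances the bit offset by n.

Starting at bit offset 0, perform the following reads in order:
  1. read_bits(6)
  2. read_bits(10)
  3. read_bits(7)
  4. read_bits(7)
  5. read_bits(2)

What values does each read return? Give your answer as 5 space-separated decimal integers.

Read 1: bits[0:6] width=6 -> value=14 (bin 001110); offset now 6 = byte 0 bit 6; 26 bits remain
Read 2: bits[6:16] width=10 -> value=405 (bin 0110010101); offset now 16 = byte 2 bit 0; 16 bits remain
Read 3: bits[16:23] width=7 -> value=119 (bin 1110111); offset now 23 = byte 2 bit 7; 9 bits remain
Read 4: bits[23:30] width=7 -> value=65 (bin 1000001); offset now 30 = byte 3 bit 6; 2 bits remain
Read 5: bits[30:32] width=2 -> value=2 (bin 10); offset now 32 = byte 4 bit 0; 0 bits remain

Answer: 14 405 119 65 2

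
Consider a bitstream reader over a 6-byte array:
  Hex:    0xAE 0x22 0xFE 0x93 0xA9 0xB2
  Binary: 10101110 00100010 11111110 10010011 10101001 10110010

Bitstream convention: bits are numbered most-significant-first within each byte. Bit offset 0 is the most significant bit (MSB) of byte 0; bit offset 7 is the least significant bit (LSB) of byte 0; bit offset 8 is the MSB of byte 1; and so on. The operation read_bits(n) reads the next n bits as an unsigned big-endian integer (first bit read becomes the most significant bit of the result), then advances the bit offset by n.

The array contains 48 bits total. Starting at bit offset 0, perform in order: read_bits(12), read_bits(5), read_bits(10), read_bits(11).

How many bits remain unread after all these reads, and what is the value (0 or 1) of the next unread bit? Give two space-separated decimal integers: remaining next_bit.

Read 1: bits[0:12] width=12 -> value=2786 (bin 101011100010); offset now 12 = byte 1 bit 4; 36 bits remain
Read 2: bits[12:17] width=5 -> value=5 (bin 00101); offset now 17 = byte 2 bit 1; 31 bits remain
Read 3: bits[17:27] width=10 -> value=1012 (bin 1111110100); offset now 27 = byte 3 bit 3; 21 bits remain
Read 4: bits[27:38] width=11 -> value=1258 (bin 10011101010); offset now 38 = byte 4 bit 6; 10 bits remain

Answer: 10 0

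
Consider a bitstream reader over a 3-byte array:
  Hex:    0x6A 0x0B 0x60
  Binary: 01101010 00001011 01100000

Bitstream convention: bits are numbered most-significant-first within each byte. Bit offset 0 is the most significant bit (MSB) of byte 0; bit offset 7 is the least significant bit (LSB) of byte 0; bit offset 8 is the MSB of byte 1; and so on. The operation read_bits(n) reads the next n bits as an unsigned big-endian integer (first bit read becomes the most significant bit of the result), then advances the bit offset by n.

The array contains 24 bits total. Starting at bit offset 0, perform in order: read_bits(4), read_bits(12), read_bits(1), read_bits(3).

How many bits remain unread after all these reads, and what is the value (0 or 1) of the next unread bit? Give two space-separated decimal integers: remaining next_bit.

Answer: 4 0

Derivation:
Read 1: bits[0:4] width=4 -> value=6 (bin 0110); offset now 4 = byte 0 bit 4; 20 bits remain
Read 2: bits[4:16] width=12 -> value=2571 (bin 101000001011); offset now 16 = byte 2 bit 0; 8 bits remain
Read 3: bits[16:17] width=1 -> value=0 (bin 0); offset now 17 = byte 2 bit 1; 7 bits remain
Read 4: bits[17:20] width=3 -> value=6 (bin 110); offset now 20 = byte 2 bit 4; 4 bits remain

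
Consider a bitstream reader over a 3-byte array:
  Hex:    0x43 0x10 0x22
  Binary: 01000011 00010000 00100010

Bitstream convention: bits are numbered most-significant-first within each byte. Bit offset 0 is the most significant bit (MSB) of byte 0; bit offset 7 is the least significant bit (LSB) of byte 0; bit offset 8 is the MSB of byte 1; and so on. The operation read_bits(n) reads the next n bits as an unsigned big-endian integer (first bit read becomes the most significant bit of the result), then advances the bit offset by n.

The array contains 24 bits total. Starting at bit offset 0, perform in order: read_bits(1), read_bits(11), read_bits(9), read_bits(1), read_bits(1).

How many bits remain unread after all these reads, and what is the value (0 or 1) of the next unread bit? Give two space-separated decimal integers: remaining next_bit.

Answer: 1 0

Derivation:
Read 1: bits[0:1] width=1 -> value=0 (bin 0); offset now 1 = byte 0 bit 1; 23 bits remain
Read 2: bits[1:12] width=11 -> value=1073 (bin 10000110001); offset now 12 = byte 1 bit 4; 12 bits remain
Read 3: bits[12:21] width=9 -> value=4 (bin 000000100); offset now 21 = byte 2 bit 5; 3 bits remain
Read 4: bits[21:22] width=1 -> value=0 (bin 0); offset now 22 = byte 2 bit 6; 2 bits remain
Read 5: bits[22:23] width=1 -> value=1 (bin 1); offset now 23 = byte 2 bit 7; 1 bits remain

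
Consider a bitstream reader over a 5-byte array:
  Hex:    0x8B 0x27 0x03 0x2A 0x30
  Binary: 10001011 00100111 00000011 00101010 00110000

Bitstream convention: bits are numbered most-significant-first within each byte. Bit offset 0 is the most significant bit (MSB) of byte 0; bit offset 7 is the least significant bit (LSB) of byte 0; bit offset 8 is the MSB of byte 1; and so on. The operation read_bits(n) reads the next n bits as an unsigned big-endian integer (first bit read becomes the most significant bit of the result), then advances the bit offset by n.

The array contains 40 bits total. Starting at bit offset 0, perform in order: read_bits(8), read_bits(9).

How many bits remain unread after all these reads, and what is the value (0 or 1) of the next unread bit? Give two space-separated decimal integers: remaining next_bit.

Answer: 23 0

Derivation:
Read 1: bits[0:8] width=8 -> value=139 (bin 10001011); offset now 8 = byte 1 bit 0; 32 bits remain
Read 2: bits[8:17] width=9 -> value=78 (bin 001001110); offset now 17 = byte 2 bit 1; 23 bits remain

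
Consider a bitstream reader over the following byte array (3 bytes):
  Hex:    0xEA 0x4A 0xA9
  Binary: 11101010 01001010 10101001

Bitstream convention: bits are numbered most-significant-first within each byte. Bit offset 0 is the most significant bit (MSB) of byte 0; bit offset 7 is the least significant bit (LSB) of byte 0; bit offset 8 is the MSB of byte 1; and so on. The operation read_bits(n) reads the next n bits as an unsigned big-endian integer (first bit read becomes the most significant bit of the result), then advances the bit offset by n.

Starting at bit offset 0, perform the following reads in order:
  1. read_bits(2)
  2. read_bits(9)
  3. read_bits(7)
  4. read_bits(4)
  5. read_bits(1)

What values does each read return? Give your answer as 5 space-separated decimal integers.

Read 1: bits[0:2] width=2 -> value=3 (bin 11); offset now 2 = byte 0 bit 2; 22 bits remain
Read 2: bits[2:11] width=9 -> value=338 (bin 101010010); offset now 11 = byte 1 bit 3; 13 bits remain
Read 3: bits[11:18] width=7 -> value=42 (bin 0101010); offset now 18 = byte 2 bit 2; 6 bits remain
Read 4: bits[18:22] width=4 -> value=10 (bin 1010); offset now 22 = byte 2 bit 6; 2 bits remain
Read 5: bits[22:23] width=1 -> value=0 (bin 0); offset now 23 = byte 2 bit 7; 1 bits remain

Answer: 3 338 42 10 0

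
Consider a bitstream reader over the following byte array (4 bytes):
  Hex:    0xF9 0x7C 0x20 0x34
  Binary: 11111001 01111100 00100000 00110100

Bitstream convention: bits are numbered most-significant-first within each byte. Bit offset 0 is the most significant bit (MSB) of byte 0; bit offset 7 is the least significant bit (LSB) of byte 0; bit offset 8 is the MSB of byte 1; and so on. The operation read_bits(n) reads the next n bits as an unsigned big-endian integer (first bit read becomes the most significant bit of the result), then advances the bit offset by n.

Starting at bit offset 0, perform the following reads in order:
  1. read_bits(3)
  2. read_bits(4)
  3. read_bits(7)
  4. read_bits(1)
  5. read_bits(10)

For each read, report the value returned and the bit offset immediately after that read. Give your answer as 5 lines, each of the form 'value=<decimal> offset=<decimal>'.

Read 1: bits[0:3] width=3 -> value=7 (bin 111); offset now 3 = byte 0 bit 3; 29 bits remain
Read 2: bits[3:7] width=4 -> value=12 (bin 1100); offset now 7 = byte 0 bit 7; 25 bits remain
Read 3: bits[7:14] width=7 -> value=95 (bin 1011111); offset now 14 = byte 1 bit 6; 18 bits remain
Read 4: bits[14:15] width=1 -> value=0 (bin 0); offset now 15 = byte 1 bit 7; 17 bits remain
Read 5: bits[15:25] width=10 -> value=64 (bin 0001000000); offset now 25 = byte 3 bit 1; 7 bits remain

Answer: value=7 offset=3
value=12 offset=7
value=95 offset=14
value=0 offset=15
value=64 offset=25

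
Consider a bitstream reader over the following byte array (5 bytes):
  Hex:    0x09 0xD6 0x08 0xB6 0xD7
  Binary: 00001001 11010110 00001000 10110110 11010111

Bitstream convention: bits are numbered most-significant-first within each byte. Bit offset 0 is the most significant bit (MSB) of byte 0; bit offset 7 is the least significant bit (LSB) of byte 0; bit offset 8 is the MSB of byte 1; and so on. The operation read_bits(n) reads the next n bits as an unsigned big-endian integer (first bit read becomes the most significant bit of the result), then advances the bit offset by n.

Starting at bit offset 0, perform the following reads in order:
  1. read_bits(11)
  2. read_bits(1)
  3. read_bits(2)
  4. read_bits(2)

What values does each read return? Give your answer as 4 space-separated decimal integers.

Read 1: bits[0:11] width=11 -> value=78 (bin 00001001110); offset now 11 = byte 1 bit 3; 29 bits remain
Read 2: bits[11:12] width=1 -> value=1 (bin 1); offset now 12 = byte 1 bit 4; 28 bits remain
Read 3: bits[12:14] width=2 -> value=1 (bin 01); offset now 14 = byte 1 bit 6; 26 bits remain
Read 4: bits[14:16] width=2 -> value=2 (bin 10); offset now 16 = byte 2 bit 0; 24 bits remain

Answer: 78 1 1 2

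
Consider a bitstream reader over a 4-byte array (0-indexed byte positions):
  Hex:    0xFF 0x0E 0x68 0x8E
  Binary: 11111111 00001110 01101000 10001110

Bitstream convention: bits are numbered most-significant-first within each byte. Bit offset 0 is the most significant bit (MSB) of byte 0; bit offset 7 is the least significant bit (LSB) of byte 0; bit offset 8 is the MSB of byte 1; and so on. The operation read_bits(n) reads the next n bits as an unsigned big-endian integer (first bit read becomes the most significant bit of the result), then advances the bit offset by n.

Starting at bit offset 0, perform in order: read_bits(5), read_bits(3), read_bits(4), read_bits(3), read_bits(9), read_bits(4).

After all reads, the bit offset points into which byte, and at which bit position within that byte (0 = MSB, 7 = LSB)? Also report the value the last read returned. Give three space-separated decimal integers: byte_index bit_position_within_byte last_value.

Answer: 3 4 8

Derivation:
Read 1: bits[0:5] width=5 -> value=31 (bin 11111); offset now 5 = byte 0 bit 5; 27 bits remain
Read 2: bits[5:8] width=3 -> value=7 (bin 111); offset now 8 = byte 1 bit 0; 24 bits remain
Read 3: bits[8:12] width=4 -> value=0 (bin 0000); offset now 12 = byte 1 bit 4; 20 bits remain
Read 4: bits[12:15] width=3 -> value=7 (bin 111); offset now 15 = byte 1 bit 7; 17 bits remain
Read 5: bits[15:24] width=9 -> value=104 (bin 001101000); offset now 24 = byte 3 bit 0; 8 bits remain
Read 6: bits[24:28] width=4 -> value=8 (bin 1000); offset now 28 = byte 3 bit 4; 4 bits remain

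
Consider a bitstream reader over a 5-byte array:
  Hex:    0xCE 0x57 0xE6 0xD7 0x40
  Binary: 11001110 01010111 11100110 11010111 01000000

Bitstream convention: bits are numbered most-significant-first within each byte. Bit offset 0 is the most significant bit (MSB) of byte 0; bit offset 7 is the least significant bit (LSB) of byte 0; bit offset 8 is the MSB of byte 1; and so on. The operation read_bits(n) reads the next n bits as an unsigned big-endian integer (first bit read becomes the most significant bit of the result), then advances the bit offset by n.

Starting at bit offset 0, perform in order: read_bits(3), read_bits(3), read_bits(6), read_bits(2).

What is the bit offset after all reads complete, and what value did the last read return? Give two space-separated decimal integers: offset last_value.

Read 1: bits[0:3] width=3 -> value=6 (bin 110); offset now 3 = byte 0 bit 3; 37 bits remain
Read 2: bits[3:6] width=3 -> value=3 (bin 011); offset now 6 = byte 0 bit 6; 34 bits remain
Read 3: bits[6:12] width=6 -> value=37 (bin 100101); offset now 12 = byte 1 bit 4; 28 bits remain
Read 4: bits[12:14] width=2 -> value=1 (bin 01); offset now 14 = byte 1 bit 6; 26 bits remain

Answer: 14 1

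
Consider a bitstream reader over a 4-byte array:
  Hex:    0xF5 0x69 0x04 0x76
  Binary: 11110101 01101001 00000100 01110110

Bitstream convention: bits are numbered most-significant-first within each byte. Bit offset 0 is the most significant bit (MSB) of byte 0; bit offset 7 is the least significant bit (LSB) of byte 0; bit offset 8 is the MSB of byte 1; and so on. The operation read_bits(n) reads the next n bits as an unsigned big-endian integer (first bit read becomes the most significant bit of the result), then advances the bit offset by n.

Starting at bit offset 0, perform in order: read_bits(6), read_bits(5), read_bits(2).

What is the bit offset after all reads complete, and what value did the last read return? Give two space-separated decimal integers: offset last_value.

Read 1: bits[0:6] width=6 -> value=61 (bin 111101); offset now 6 = byte 0 bit 6; 26 bits remain
Read 2: bits[6:11] width=5 -> value=11 (bin 01011); offset now 11 = byte 1 bit 3; 21 bits remain
Read 3: bits[11:13] width=2 -> value=1 (bin 01); offset now 13 = byte 1 bit 5; 19 bits remain

Answer: 13 1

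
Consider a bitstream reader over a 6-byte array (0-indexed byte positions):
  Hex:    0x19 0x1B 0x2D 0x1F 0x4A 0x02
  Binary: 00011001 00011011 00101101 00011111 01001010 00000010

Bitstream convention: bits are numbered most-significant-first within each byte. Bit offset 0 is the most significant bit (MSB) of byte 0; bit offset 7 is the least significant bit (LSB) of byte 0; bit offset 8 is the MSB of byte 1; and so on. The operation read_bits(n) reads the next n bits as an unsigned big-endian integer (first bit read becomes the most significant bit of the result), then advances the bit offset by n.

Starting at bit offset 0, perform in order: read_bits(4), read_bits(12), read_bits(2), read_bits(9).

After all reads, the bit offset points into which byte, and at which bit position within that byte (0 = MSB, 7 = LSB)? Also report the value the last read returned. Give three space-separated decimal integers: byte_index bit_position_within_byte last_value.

Answer: 3 3 360

Derivation:
Read 1: bits[0:4] width=4 -> value=1 (bin 0001); offset now 4 = byte 0 bit 4; 44 bits remain
Read 2: bits[4:16] width=12 -> value=2331 (bin 100100011011); offset now 16 = byte 2 bit 0; 32 bits remain
Read 3: bits[16:18] width=2 -> value=0 (bin 00); offset now 18 = byte 2 bit 2; 30 bits remain
Read 4: bits[18:27] width=9 -> value=360 (bin 101101000); offset now 27 = byte 3 bit 3; 21 bits remain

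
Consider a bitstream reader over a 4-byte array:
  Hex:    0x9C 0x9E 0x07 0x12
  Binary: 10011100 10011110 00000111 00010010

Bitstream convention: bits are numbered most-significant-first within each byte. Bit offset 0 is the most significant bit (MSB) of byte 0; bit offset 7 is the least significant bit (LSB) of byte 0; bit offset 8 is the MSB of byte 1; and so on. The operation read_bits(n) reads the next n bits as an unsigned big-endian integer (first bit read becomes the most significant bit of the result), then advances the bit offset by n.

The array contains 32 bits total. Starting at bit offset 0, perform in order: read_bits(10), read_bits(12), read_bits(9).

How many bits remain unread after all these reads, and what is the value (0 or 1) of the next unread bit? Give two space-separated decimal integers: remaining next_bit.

Read 1: bits[0:10] width=10 -> value=626 (bin 1001110010); offset now 10 = byte 1 bit 2; 22 bits remain
Read 2: bits[10:22] width=12 -> value=1921 (bin 011110000001); offset now 22 = byte 2 bit 6; 10 bits remain
Read 3: bits[22:31] width=9 -> value=393 (bin 110001001); offset now 31 = byte 3 bit 7; 1 bits remain

Answer: 1 0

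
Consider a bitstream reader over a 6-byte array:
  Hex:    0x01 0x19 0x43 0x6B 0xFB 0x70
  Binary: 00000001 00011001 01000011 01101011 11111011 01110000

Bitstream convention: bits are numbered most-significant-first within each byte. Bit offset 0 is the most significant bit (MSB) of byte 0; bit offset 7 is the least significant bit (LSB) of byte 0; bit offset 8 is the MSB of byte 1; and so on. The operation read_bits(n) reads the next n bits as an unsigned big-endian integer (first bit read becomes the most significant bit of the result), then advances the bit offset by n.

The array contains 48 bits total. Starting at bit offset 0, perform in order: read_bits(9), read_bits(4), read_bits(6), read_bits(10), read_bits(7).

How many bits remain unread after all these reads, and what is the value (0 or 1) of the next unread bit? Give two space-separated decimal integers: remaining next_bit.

Answer: 12 1

Derivation:
Read 1: bits[0:9] width=9 -> value=2 (bin 000000010); offset now 9 = byte 1 bit 1; 39 bits remain
Read 2: bits[9:13] width=4 -> value=3 (bin 0011); offset now 13 = byte 1 bit 5; 35 bits remain
Read 3: bits[13:19] width=6 -> value=10 (bin 001010); offset now 19 = byte 2 bit 3; 29 bits remain
Read 4: bits[19:29] width=10 -> value=109 (bin 0001101101); offset now 29 = byte 3 bit 5; 19 bits remain
Read 5: bits[29:36] width=7 -> value=63 (bin 0111111); offset now 36 = byte 4 bit 4; 12 bits remain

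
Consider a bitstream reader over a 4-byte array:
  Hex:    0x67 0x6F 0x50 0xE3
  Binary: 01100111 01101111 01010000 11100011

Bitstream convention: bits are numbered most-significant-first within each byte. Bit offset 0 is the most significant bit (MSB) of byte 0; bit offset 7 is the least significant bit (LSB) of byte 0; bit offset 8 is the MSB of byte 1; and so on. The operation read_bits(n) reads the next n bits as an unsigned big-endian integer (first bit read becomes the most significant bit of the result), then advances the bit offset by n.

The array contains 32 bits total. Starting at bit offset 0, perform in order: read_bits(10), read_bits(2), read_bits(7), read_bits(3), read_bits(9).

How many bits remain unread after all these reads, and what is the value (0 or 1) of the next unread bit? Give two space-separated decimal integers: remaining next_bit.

Answer: 1 1

Derivation:
Read 1: bits[0:10] width=10 -> value=413 (bin 0110011101); offset now 10 = byte 1 bit 2; 22 bits remain
Read 2: bits[10:12] width=2 -> value=2 (bin 10); offset now 12 = byte 1 bit 4; 20 bits remain
Read 3: bits[12:19] width=7 -> value=122 (bin 1111010); offset now 19 = byte 2 bit 3; 13 bits remain
Read 4: bits[19:22] width=3 -> value=4 (bin 100); offset now 22 = byte 2 bit 6; 10 bits remain
Read 5: bits[22:31] width=9 -> value=113 (bin 001110001); offset now 31 = byte 3 bit 7; 1 bits remain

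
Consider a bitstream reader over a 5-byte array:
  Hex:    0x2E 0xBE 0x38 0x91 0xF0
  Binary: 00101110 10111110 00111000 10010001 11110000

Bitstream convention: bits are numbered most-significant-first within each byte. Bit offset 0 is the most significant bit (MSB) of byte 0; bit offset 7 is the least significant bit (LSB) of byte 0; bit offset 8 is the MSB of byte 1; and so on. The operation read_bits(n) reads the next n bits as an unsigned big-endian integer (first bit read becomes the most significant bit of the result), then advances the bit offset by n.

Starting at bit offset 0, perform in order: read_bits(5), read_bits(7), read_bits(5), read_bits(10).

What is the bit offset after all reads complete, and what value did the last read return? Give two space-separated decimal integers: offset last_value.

Answer: 27 452

Derivation:
Read 1: bits[0:5] width=5 -> value=5 (bin 00101); offset now 5 = byte 0 bit 5; 35 bits remain
Read 2: bits[5:12] width=7 -> value=107 (bin 1101011); offset now 12 = byte 1 bit 4; 28 bits remain
Read 3: bits[12:17] width=5 -> value=28 (bin 11100); offset now 17 = byte 2 bit 1; 23 bits remain
Read 4: bits[17:27] width=10 -> value=452 (bin 0111000100); offset now 27 = byte 3 bit 3; 13 bits remain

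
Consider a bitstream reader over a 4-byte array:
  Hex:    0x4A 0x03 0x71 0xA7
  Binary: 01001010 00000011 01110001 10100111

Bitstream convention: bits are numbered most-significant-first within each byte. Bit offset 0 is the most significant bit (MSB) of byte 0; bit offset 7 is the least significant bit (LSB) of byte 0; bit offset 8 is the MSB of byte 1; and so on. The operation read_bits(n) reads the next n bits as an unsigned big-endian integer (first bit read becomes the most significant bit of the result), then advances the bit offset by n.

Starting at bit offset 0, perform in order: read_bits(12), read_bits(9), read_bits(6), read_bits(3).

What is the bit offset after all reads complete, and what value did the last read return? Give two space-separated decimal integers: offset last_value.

Answer: 30 1

Derivation:
Read 1: bits[0:12] width=12 -> value=1184 (bin 010010100000); offset now 12 = byte 1 bit 4; 20 bits remain
Read 2: bits[12:21] width=9 -> value=110 (bin 001101110); offset now 21 = byte 2 bit 5; 11 bits remain
Read 3: bits[21:27] width=6 -> value=13 (bin 001101); offset now 27 = byte 3 bit 3; 5 bits remain
Read 4: bits[27:30] width=3 -> value=1 (bin 001); offset now 30 = byte 3 bit 6; 2 bits remain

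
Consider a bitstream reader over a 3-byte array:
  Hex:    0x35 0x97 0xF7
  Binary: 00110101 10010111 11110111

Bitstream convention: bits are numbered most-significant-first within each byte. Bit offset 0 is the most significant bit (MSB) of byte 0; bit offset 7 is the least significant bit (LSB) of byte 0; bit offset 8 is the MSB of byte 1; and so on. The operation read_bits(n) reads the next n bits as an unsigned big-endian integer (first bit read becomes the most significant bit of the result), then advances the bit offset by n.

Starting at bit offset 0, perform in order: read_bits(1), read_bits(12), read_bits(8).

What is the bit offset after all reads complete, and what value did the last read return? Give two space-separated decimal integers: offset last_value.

Answer: 21 254

Derivation:
Read 1: bits[0:1] width=1 -> value=0 (bin 0); offset now 1 = byte 0 bit 1; 23 bits remain
Read 2: bits[1:13] width=12 -> value=1714 (bin 011010110010); offset now 13 = byte 1 bit 5; 11 bits remain
Read 3: bits[13:21] width=8 -> value=254 (bin 11111110); offset now 21 = byte 2 bit 5; 3 bits remain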